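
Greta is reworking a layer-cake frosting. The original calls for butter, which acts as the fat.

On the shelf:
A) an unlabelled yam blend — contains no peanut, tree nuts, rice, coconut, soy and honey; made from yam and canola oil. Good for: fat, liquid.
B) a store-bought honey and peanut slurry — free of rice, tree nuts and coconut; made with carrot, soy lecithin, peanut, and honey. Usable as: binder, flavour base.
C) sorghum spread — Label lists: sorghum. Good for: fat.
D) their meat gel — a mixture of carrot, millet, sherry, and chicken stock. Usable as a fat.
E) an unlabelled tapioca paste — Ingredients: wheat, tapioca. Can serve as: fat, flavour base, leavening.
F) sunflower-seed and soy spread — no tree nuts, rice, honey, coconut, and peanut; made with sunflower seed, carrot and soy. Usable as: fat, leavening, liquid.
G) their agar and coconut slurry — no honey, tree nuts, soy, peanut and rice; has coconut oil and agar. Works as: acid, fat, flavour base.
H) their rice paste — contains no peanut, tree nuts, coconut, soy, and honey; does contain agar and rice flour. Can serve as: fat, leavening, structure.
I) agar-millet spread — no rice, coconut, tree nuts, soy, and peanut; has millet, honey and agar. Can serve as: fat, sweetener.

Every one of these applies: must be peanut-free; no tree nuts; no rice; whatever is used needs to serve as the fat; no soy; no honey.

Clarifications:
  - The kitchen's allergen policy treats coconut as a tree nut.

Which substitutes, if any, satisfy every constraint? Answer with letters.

A: works as a fat, no peanut, no soy — OK
B: not usable as a fat; has peanut, so not peanut-free (and 2 more) — reject
C: no peanut, tree-nut-free — keep
D: no rice, no peanut — OK
E: every rule checks out — keep
F: has soy, so not soy-free — no
G: has coconut oil, so not tree-nut-free — out
H: has rice flour, so not rice-free — no
I: has honey, so not honey-free — no

A, C, D, E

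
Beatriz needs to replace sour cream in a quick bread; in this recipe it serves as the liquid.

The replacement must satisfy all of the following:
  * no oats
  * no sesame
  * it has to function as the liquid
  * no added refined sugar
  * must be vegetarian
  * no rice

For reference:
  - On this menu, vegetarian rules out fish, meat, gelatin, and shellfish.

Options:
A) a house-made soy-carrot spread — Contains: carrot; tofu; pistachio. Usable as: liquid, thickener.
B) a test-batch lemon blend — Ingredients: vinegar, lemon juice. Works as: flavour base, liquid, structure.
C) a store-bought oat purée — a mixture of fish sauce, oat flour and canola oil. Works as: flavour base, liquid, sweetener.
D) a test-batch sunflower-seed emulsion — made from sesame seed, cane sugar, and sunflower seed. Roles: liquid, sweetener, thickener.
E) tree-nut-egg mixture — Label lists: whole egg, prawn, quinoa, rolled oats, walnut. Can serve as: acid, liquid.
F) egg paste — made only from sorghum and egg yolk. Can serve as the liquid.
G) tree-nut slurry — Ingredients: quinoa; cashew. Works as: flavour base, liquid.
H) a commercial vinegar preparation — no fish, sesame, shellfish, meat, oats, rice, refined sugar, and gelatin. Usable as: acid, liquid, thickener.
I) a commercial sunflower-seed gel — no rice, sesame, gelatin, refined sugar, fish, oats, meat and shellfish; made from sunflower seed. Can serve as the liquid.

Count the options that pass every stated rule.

A: all constraints satisfied — valid
B: nothing on the exclusion list — keep
C: has fish sauce, so not vegetarian; has oat flour, so not oat-free — no
D: has sesame seed, so not sesame-free; has cane sugar, so not no-added-sugar — reject
E: has prawn, so not vegetarian; has rolled oats, so not oat-free — reject
F: only egg yolk and sorghum; none excluded — keep
G: only cashew and quinoa; none excluded — OK
H: works as a liquid, vegetarian, no refined sugar — OK
I: no oats, no rice — OK

6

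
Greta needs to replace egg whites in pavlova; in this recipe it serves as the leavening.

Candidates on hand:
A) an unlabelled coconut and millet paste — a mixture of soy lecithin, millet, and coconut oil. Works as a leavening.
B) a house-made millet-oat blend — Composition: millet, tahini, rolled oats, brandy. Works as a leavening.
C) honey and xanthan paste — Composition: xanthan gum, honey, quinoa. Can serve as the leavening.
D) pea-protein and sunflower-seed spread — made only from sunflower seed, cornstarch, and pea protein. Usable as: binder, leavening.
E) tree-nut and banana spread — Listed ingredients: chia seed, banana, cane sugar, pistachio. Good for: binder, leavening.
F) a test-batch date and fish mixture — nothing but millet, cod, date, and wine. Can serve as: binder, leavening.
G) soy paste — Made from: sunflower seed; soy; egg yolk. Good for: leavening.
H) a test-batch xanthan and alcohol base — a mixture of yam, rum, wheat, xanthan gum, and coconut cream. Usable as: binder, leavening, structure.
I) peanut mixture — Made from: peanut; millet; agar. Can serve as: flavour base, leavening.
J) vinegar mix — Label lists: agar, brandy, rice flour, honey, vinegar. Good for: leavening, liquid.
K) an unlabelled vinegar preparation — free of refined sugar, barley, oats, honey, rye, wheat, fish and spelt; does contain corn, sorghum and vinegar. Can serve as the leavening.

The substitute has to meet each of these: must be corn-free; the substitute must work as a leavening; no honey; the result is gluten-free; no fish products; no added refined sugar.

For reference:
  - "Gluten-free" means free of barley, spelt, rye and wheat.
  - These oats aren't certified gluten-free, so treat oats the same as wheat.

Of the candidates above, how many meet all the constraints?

A: no honey, no refined sugar — OK
B: has rolled oats, so not gluten-free — no
C: has honey, so not honey-free — reject
D: has cornstarch, so not corn-free — no
E: has cane sugar, so not no-added-sugar — out
F: has cod, so not fish-free — no
G: only egg yolk, soy, and sunflower seed; none excluded — OK
H: has wheat, so not gluten-free — reject
I: works as a leavening, no honey, no corn — valid
J: has honey, so not honey-free — reject
K: has corn, so not corn-free — no

3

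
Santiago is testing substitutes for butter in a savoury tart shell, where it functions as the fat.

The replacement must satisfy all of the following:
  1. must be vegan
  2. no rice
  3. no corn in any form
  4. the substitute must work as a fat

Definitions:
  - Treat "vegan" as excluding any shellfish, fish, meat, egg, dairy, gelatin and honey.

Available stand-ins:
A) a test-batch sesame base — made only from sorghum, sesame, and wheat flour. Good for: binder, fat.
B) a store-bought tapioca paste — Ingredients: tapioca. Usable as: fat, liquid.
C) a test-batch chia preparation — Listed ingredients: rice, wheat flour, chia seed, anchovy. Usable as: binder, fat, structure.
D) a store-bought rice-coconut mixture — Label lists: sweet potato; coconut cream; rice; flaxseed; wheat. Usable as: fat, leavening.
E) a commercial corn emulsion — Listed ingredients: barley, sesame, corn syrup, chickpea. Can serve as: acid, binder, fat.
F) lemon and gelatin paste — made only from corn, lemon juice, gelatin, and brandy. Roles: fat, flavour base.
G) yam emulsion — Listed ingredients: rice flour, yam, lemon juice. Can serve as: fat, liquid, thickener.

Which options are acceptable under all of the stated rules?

A, B

A: no corn, no rice — keep
B: all constraints satisfied — keep
C: has anchovy, so not vegan; has rice, so not rice-free — out
D: has rice, so not rice-free — out
E: has corn syrup, so not corn-free — no
F: has gelatin, so not vegan; has corn, so not corn-free — reject
G: has rice flour, so not rice-free — reject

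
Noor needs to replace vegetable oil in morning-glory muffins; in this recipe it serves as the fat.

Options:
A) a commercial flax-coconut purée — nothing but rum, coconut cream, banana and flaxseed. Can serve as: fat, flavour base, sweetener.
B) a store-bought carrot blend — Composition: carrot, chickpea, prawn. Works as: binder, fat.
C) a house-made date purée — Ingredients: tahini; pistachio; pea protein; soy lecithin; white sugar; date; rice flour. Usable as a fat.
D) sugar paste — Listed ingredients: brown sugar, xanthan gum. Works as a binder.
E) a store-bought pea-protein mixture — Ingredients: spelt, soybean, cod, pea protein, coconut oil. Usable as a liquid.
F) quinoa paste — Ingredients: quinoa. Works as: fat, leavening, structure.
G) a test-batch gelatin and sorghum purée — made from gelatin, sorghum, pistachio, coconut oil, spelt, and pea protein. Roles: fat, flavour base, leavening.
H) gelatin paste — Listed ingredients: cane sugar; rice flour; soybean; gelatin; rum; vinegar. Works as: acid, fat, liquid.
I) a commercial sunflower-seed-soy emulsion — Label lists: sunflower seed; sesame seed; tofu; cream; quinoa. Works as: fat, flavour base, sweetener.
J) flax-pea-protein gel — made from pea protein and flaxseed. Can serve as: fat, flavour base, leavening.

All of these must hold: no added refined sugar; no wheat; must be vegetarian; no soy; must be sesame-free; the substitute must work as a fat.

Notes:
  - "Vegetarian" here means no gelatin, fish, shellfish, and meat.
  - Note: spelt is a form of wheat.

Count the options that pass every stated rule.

3

A: rum and coconut cream etc. — none of it excluded — valid
B: has prawn, so not vegetarian — out
C: has tahini, so not sesame-free; has white sugar, so not no-added-sugar (and 1 more) — no
D: not usable as a fat; has brown sugar, so not no-added-sugar — out
E: not usable as a fat; has cod, so not vegetarian (and 2 more) — no
F: nothing on the exclusion list — keep
G: has gelatin, so not vegetarian; has spelt, so not wheat-free — no
H: has gelatin, so not vegetarian; has cane sugar, so not no-added-sugar (and 1 more) — reject
I: has sesame seed, so not sesame-free; has tofu, so not soy-free — reject
J: no soy, vegetarian — keep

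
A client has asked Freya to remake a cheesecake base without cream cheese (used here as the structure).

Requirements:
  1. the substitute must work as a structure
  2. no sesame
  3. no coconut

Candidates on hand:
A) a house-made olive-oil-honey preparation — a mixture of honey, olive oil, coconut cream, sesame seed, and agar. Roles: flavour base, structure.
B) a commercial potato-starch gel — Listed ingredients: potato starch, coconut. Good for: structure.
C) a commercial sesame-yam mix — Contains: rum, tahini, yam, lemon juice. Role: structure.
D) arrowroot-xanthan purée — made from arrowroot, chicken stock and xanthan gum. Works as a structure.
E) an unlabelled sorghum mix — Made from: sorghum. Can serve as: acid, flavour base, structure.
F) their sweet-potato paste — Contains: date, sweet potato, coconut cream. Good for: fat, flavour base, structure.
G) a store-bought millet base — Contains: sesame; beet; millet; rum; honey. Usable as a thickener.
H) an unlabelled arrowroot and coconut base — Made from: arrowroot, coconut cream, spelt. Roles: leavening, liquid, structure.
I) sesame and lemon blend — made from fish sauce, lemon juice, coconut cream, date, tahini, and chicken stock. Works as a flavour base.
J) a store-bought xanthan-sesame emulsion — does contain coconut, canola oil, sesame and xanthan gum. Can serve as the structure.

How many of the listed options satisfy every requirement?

A: has sesame seed, so not sesame-free; has coconut cream, so not coconut-free — out
B: has coconut, so not coconut-free — no
C: has tahini, so not sesame-free — out
D: all constraints satisfied — keep
E: only sorghum; none excluded — OK
F: has coconut cream, so not coconut-free — reject
G: not usable as a structure; has sesame, so not sesame-free — out
H: has coconut cream, so not coconut-free — reject
I: not usable as a structure; has tahini, so not sesame-free (and 1 more) — out
J: has sesame, so not sesame-free; has coconut, so not coconut-free — reject

2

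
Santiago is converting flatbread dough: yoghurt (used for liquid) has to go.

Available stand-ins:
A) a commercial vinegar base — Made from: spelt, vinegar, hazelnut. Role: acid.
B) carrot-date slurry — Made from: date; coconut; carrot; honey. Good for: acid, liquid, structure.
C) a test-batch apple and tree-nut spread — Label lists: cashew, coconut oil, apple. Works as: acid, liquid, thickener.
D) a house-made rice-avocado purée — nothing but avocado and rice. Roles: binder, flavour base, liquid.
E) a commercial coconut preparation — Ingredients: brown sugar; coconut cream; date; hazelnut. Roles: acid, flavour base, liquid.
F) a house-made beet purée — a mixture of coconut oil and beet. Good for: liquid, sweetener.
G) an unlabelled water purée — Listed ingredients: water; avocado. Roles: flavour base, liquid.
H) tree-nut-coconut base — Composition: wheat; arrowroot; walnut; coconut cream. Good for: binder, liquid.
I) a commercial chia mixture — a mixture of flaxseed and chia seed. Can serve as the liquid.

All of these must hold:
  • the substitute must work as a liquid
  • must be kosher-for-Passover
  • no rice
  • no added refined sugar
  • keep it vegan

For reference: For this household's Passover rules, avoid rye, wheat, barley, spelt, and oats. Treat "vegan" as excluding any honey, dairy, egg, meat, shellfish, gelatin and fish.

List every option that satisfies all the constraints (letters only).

C, F, G, I

A: not usable as a liquid; has spelt, so not kosher-for-Passover — reject
B: has honey, so not vegan — reject
C: no refined sugar, kosher-for-Passover — keep
D: has rice, so not rice-free — no
E: has brown sugar, so not no-added-sugar — no
F: every rule checks out — keep
G: works as a liquid, no refined sugar, vegan — keep
H: has wheat, so not kosher-for-Passover — out
I: every rule checks out — valid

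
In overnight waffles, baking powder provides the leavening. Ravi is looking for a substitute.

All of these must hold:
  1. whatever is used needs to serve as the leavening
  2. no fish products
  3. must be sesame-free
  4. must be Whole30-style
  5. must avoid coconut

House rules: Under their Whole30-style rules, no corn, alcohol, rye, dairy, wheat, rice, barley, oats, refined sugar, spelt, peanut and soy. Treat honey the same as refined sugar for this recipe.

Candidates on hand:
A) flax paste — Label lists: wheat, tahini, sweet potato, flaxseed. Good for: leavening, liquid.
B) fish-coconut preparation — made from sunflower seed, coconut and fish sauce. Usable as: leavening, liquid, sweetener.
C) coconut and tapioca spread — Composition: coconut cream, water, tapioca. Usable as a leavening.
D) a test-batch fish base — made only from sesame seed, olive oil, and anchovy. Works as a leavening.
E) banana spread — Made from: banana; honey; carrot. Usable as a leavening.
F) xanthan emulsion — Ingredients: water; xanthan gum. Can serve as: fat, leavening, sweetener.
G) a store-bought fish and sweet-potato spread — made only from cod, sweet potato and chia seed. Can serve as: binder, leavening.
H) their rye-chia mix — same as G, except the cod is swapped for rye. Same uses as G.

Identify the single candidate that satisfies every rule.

A: has wheat, so not Whole30-style; has tahini, so not sesame-free — no
B: has fish sauce, so not fish-free; has coconut, so not coconut-free — no
C: has coconut cream, so not coconut-free — reject
D: has anchovy, so not fish-free; has sesame seed, so not sesame-free — no
E: has honey, so not Whole30-style — no
F: nothing on the exclusion list — keep
G: has cod, so not fish-free — reject
H: has rye, so not Whole30-style — no

F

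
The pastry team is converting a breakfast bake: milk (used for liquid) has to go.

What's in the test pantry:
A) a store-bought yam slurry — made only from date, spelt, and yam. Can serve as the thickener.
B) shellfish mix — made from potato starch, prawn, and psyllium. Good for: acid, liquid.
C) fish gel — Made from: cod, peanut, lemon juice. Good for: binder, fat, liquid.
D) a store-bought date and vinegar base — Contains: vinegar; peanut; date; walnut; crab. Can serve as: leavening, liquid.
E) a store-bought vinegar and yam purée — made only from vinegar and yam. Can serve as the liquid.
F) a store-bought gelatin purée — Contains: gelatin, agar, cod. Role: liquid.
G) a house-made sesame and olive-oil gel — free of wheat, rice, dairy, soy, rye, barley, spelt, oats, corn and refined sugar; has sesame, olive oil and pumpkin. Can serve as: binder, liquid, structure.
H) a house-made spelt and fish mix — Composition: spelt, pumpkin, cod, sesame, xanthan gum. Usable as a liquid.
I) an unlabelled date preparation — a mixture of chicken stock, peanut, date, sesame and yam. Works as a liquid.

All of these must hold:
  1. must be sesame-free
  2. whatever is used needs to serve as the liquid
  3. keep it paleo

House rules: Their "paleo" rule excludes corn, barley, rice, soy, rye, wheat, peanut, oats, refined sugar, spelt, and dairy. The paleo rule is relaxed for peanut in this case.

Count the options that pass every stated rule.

A: not usable as a liquid; has spelt, so not paleo — reject
B: no sesame, paleo — keep
C: peanut is permitted under the paleo carve-out; nothing else excluded — keep
D: peanut is permitted under the paleo carve-out; nothing else excluded — valid
E: all constraints satisfied — OK
F: works as a liquid, no sesame, paleo — OK
G: has sesame, so not sesame-free — reject
H: has spelt, so not paleo; has sesame, so not sesame-free — reject
I: has sesame, so not sesame-free — no

5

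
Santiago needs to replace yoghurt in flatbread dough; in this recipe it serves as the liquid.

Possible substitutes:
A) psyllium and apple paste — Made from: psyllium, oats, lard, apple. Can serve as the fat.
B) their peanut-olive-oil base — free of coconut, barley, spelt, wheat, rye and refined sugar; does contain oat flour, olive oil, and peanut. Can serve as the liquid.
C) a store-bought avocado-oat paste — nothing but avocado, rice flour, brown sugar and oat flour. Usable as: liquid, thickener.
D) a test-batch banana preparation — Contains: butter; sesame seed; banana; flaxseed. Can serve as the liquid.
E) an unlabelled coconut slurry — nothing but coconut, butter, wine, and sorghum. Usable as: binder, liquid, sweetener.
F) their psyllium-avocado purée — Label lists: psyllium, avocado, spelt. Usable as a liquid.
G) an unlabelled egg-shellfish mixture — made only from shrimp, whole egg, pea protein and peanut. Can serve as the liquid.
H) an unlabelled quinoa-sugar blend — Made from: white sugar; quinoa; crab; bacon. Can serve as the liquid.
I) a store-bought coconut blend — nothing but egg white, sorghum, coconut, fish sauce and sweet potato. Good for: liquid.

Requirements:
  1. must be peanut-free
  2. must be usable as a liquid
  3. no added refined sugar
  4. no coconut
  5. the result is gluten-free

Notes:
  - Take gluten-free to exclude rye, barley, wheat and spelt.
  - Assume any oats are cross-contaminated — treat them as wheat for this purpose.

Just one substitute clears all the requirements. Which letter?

A: not usable as a liquid; has oats, so not gluten-free — no
B: has oat flour, so not gluten-free; has peanut, so not peanut-free — reject
C: has oat flour, so not gluten-free; has brown sugar, so not no-added-sugar — reject
D: butter and sesame seed etc. — none of it excluded — keep
E: has coconut, so not coconut-free — reject
F: has spelt, so not gluten-free — out
G: has peanut, so not peanut-free — out
H: has white sugar, so not no-added-sugar — reject
I: has coconut, so not coconut-free — out

D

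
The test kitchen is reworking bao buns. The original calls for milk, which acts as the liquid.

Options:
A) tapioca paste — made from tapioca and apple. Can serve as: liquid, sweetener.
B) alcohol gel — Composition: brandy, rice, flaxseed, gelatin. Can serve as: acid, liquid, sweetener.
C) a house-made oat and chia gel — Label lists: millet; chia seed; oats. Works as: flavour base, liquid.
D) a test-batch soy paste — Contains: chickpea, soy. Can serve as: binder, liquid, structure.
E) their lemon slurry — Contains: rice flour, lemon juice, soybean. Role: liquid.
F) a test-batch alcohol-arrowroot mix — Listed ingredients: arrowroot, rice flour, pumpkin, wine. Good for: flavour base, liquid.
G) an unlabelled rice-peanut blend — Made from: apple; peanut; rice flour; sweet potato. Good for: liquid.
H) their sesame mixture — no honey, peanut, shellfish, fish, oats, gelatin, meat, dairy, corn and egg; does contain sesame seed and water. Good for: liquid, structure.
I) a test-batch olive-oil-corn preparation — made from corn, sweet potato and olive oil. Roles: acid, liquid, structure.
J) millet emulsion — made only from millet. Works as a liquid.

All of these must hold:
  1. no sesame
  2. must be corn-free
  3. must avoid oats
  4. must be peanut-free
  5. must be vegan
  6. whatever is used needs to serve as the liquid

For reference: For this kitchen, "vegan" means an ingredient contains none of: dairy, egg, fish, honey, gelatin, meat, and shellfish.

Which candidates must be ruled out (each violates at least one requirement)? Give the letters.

A: works as a liquid, no peanut, no oats — valid
B: has gelatin, so not vegan — out
C: has oats, so not oat-free — no
D: only soy and chickpea; none excluded — keep
E: no peanut, no oats — keep
F: no peanut, vegan — keep
G: has peanut, so not peanut-free — reject
H: has sesame seed, so not sesame-free — no
I: has corn, so not corn-free — no
J: vegan, no corn — keep

B, C, G, H, I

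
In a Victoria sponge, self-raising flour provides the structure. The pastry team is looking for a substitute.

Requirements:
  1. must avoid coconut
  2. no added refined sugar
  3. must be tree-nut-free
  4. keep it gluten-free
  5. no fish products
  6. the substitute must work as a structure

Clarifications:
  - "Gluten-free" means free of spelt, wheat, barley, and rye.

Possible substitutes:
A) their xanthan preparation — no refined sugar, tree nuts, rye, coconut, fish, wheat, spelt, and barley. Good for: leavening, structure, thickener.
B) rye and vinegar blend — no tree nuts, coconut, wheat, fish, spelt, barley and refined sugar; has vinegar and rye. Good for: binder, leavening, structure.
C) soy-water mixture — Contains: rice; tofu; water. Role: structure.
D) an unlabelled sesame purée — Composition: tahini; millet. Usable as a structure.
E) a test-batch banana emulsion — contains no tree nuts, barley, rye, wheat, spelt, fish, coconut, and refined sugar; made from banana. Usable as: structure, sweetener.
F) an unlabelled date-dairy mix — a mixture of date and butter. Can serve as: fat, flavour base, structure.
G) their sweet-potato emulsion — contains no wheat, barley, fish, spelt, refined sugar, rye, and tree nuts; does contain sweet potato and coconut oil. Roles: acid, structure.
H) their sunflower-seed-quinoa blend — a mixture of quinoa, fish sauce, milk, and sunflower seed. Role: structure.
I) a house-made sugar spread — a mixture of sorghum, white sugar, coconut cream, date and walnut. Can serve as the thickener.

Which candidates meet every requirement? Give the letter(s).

A: all constraints satisfied — OK
B: has rye, so not gluten-free — out
C: only rice, tofu, and water; none excluded — keep
D: all constraints satisfied — OK
E: no refined sugar, gluten-free — keep
F: works as a structure, gluten-free, no tree nuts — OK
G: has coconut oil, so not coconut-free — out
H: has fish sauce, so not fish-free — reject
I: not usable as a structure; has coconut cream, so not coconut-free (and 2 more) — reject

A, C, D, E, F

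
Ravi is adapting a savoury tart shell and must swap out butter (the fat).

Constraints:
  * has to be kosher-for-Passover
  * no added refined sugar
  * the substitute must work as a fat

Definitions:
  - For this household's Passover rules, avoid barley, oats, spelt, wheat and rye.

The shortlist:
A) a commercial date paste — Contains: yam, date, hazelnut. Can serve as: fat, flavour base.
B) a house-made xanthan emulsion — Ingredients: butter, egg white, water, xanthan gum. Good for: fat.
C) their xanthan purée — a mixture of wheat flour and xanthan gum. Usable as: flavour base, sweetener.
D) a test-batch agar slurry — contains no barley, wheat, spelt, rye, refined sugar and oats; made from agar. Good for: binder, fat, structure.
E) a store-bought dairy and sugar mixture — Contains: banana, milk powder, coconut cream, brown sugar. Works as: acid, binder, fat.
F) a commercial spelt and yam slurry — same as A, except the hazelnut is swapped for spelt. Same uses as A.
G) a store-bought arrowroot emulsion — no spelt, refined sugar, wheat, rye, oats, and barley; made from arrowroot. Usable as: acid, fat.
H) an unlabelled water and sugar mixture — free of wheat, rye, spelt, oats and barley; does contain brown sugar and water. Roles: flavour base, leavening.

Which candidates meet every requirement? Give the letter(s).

A: no refined sugar, kosher-for-Passover — keep
B: every rule checks out — keep
C: not usable as a fat; has wheat flour, so not kosher-for-Passover — no
D: all constraints satisfied — valid
E: has brown sugar, so not no-added-sugar — reject
F: has spelt, so not kosher-for-Passover — out
G: works as a fat, kosher-for-Passover, no refined sugar — keep
H: not usable as a fat; has brown sugar, so not no-added-sugar — out

A, B, D, G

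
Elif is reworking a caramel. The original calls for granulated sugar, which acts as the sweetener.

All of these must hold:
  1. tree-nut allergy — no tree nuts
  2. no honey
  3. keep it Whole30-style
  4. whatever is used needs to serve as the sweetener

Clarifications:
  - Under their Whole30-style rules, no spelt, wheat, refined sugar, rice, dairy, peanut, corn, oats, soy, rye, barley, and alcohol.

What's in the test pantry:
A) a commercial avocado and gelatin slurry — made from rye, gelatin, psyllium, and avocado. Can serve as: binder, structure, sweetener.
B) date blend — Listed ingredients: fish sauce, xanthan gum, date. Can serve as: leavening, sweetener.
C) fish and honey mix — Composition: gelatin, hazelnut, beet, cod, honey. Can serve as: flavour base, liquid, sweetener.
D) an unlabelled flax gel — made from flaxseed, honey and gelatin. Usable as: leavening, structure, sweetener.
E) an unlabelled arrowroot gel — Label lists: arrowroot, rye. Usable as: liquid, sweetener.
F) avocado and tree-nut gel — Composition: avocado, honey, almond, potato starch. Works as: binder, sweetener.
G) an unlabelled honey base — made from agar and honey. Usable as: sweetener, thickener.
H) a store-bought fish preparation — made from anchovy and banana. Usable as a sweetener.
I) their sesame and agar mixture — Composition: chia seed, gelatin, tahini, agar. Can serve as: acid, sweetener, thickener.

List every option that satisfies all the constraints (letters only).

B, H, I

A: has rye, so not Whole30-style — reject
B: works as a sweetener, no tree nuts, no honey — valid
C: has hazelnut, so not tree-nut-free; has honey, so not honey-free — reject
D: has honey, so not honey-free — reject
E: has rye, so not Whole30-style — out
F: has almond, so not tree-nut-free; has honey, so not honey-free — reject
G: has honey, so not honey-free — out
H: all constraints satisfied — valid
I: gelatin and tahini etc. — none of it excluded — OK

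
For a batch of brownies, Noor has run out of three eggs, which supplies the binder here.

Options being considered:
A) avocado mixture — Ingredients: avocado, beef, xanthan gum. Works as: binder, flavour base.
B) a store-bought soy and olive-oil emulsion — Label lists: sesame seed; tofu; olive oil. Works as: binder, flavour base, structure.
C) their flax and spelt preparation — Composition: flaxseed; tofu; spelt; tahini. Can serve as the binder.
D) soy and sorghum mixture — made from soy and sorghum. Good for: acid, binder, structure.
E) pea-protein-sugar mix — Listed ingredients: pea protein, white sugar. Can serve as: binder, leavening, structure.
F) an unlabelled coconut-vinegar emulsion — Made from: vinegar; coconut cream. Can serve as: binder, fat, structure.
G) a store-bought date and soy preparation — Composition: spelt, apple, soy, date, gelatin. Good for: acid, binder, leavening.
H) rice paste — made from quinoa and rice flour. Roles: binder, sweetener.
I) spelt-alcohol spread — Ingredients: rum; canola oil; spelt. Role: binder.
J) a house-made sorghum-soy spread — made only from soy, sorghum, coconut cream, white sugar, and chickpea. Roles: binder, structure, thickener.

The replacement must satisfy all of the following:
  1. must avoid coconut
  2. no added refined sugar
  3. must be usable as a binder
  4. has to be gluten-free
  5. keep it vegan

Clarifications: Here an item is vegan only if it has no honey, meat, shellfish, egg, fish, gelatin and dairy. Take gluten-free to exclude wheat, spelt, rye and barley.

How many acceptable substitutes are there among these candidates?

A: has beef, so not vegan — no
B: nothing on the exclusion list — valid
C: has spelt, so not gluten-free — no
D: only soy and sorghum; none excluded — OK
E: has white sugar, so not no-added-sugar — out
F: has coconut cream, so not coconut-free — reject
G: has gelatin, so not vegan; has spelt, so not gluten-free — no
H: every rule checks out — keep
I: has spelt, so not gluten-free — no
J: has white sugar, so not no-added-sugar; has coconut cream, so not coconut-free — out

3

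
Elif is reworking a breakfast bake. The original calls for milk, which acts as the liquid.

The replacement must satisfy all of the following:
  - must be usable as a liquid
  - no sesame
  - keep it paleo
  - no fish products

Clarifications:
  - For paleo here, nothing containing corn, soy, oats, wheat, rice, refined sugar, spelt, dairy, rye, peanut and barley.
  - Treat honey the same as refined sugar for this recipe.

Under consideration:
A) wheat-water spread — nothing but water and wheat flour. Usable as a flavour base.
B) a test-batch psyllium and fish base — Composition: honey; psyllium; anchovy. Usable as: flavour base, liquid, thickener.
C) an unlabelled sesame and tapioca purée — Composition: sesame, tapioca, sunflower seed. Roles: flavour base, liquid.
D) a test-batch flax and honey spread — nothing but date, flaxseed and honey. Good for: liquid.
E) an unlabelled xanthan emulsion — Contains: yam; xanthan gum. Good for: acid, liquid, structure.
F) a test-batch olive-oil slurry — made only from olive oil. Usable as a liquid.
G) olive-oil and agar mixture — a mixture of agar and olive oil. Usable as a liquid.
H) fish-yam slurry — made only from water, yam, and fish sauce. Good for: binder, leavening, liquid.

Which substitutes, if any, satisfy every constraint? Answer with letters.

A: not usable as a liquid; has wheat flour, so not paleo — no
B: has honey, so not paleo; has anchovy, so not fish-free — out
C: has sesame, so not sesame-free — reject
D: has honey, so not paleo — out
E: works as a liquid, no sesame, no fish — OK
F: no fish, no sesame — OK
G: no fish, paleo — valid
H: has fish sauce, so not fish-free — reject

E, F, G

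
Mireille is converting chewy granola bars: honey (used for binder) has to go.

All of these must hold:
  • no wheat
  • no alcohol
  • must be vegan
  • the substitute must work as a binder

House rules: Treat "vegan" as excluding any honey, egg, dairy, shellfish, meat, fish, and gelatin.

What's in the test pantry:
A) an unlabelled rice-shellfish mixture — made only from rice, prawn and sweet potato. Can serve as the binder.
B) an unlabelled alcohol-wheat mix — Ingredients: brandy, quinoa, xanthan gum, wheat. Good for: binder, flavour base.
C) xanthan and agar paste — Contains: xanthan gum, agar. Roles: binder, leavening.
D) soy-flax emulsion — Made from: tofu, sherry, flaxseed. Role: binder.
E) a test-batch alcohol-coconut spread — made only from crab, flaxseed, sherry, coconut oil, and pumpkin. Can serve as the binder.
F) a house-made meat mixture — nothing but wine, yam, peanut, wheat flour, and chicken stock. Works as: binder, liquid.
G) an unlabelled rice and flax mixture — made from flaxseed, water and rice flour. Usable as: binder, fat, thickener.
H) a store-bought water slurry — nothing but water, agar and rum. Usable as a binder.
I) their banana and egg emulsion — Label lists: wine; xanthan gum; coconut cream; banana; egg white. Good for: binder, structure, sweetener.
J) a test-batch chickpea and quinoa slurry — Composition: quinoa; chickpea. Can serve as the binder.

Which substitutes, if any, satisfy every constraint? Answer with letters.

A: has prawn, so not vegan — reject
B: has wheat, so not wheat-free; has brandy, so not alcohol-free — no
C: all constraints satisfied — keep
D: has sherry, so not alcohol-free — reject
E: has crab, so not vegan; has sherry, so not alcohol-free — no
F: has chicken stock, so not vegan; has wheat flour, so not wheat-free (and 1 more) — no
G: no wheat, vegan — valid
H: has rum, so not alcohol-free — no
I: has egg white, so not vegan; has wine, so not alcohol-free — reject
J: works as a binder, vegan, no alcohol — OK

C, G, J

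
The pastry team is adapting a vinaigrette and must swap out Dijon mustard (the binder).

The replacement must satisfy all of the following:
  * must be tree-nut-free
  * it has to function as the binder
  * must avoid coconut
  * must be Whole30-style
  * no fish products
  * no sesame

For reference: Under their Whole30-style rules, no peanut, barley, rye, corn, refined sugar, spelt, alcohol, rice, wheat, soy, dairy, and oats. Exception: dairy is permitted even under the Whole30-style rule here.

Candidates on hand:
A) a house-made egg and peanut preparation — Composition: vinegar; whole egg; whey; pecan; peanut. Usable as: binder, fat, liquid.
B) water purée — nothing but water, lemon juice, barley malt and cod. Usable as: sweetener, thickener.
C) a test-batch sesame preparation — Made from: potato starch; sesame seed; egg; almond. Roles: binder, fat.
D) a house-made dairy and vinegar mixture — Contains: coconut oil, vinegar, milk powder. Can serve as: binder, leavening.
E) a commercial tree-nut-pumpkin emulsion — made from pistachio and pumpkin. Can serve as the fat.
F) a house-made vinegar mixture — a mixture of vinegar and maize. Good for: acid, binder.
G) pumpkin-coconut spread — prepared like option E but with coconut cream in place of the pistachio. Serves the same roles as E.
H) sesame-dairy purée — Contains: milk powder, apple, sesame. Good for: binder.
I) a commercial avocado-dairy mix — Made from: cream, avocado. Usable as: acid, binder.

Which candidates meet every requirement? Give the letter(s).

A: has peanut, so not Whole30-style; has pecan, so not tree-nut-free — reject
B: not usable as a binder; has barley malt, so not Whole30-style (and 1 more) — no
C: has sesame seed, so not sesame-free; has almond, so not tree-nut-free — reject
D: has coconut oil, so not coconut-free — no
E: not usable as a binder; has pistachio, so not tree-nut-free — out
F: has maize, so not Whole30-style — out
G: not usable as a binder; has coconut cream, so not coconut-free — no
H: has sesame, so not sesame-free — no
I: dairy is permitted under the Whole30-style carve-out; nothing else excluded — keep

I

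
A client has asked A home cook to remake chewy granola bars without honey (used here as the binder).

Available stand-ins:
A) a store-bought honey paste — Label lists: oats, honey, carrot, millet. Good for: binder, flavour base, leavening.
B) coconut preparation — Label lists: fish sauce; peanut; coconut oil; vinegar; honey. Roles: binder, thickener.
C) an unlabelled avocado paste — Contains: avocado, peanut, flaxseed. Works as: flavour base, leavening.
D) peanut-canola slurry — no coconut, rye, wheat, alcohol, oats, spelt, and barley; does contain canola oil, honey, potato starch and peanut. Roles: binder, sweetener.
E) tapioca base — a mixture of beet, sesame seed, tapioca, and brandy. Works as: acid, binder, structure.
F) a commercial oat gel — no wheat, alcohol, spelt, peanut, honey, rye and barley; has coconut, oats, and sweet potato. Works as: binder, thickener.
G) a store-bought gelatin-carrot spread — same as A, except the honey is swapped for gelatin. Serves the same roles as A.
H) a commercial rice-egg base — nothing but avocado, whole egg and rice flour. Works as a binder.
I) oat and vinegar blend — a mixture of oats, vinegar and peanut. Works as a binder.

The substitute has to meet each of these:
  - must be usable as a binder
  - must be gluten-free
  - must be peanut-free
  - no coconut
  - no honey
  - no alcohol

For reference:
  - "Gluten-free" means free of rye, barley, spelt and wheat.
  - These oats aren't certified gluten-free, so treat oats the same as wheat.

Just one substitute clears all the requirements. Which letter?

H

A: has oats, so not gluten-free; has honey, so not honey-free — no
B: has coconut oil, so not coconut-free; has peanut, so not peanut-free (and 1 more) — no
C: not usable as a binder; has peanut, so not peanut-free — reject
D: has peanut, so not peanut-free; has honey, so not honey-free — no
E: has brandy, so not alcohol-free — no
F: has oats, so not gluten-free; has coconut, so not coconut-free — reject
G: has oats, so not gluten-free — reject
H: every rule checks out — OK
I: has oats, so not gluten-free; has peanut, so not peanut-free — out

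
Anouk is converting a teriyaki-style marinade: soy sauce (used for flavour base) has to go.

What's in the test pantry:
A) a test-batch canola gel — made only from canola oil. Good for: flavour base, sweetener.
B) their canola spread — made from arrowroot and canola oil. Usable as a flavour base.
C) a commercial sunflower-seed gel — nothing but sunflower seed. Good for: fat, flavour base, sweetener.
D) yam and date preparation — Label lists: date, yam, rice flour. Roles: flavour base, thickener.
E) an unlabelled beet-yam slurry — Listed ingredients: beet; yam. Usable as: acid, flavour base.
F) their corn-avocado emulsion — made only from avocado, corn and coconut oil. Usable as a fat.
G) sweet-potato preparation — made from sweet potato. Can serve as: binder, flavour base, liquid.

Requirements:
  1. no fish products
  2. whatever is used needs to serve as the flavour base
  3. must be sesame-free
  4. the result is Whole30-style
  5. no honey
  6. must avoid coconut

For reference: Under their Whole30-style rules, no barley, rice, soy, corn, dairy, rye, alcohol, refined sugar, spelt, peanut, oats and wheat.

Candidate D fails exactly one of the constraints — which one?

usable as a flavour base: satisfied
Whole30-style: has rice flour — fails
coconut-free: satisfied
honey-free: satisfied
fish-free: satisfied
sesame-free: satisfied

Whole30-style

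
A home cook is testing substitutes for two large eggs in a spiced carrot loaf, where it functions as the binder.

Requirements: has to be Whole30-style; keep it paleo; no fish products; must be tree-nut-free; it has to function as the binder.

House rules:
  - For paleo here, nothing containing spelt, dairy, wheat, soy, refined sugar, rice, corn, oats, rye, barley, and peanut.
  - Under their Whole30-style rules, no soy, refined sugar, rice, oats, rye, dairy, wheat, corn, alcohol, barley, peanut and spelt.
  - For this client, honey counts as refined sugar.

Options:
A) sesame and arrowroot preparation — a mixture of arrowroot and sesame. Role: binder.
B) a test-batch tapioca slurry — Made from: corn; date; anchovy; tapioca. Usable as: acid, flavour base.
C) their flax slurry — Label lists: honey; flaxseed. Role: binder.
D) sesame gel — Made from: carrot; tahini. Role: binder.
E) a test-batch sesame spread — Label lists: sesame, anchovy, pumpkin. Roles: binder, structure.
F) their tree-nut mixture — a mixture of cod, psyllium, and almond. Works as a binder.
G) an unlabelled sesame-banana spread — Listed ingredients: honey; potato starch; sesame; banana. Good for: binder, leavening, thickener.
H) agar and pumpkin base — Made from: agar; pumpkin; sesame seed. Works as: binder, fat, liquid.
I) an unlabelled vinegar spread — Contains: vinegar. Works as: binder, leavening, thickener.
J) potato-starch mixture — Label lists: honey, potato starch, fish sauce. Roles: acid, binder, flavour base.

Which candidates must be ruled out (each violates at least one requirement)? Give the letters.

A: all constraints satisfied — keep
B: not usable as a binder; has corn, so not paleo (and 2 more) — reject
C: has honey, so not paleo; has honey, so not Whole30-style — reject
D: only tahini and carrot; none excluded — keep
E: has anchovy, so not fish-free — reject
F: has cod, so not fish-free; has almond, so not tree-nut-free — reject
G: has honey, so not paleo; has honey, so not Whole30-style — out
H: works as a binder, no tree nuts, no fish — valid
I: only vinegar; none excluded — OK
J: has honey, so not paleo; has honey, so not Whole30-style (and 1 more) — reject

B, C, E, F, G, J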